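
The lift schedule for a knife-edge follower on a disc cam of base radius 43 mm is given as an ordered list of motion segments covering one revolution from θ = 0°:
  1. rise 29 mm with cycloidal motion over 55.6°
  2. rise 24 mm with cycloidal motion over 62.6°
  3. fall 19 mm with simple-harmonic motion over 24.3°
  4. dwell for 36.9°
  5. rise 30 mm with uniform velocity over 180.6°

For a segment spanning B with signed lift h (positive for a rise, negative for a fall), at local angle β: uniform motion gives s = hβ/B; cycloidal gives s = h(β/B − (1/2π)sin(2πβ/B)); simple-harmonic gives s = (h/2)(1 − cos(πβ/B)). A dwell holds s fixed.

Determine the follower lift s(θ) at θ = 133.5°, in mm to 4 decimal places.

seg 1 [0°–55.6°] cycloidal, h=29: full span → s += 29 → s = 29.0000
seg 2 [55.6°–118.2°] cycloidal, h=24: full span → s += 24 → s = 53.0000
seg 3 [118.2°–142.5°] simple-harmonic, h=-19: θ=133.5° here. β=15.3, B=24.3. -19/2·(1 − cos(π·0.6296)) = -13.2628 → s = 39.7372

39.7372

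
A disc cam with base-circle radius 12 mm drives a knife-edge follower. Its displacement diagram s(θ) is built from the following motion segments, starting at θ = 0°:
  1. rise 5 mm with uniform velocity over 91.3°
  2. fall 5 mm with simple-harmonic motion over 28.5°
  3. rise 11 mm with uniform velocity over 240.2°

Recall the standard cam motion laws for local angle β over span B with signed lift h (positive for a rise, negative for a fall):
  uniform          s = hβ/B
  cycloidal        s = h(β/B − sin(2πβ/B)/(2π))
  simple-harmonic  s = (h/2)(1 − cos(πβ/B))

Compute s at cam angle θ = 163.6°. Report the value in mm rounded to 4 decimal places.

seg 1 [0°–91.3°] uniform, h=5: full span → s += 5 → s = 5.0000
seg 2 [91.3°–119.8°] simple-harmonic, h=-5: full span → s += -5 → s = 0.0000
seg 3 [119.8°–360°] uniform, h=11: θ=163.6° here. β=43.8, B=240.2. 11·43.8/240.2 = 2.0058 → s = 2.0058

2.0058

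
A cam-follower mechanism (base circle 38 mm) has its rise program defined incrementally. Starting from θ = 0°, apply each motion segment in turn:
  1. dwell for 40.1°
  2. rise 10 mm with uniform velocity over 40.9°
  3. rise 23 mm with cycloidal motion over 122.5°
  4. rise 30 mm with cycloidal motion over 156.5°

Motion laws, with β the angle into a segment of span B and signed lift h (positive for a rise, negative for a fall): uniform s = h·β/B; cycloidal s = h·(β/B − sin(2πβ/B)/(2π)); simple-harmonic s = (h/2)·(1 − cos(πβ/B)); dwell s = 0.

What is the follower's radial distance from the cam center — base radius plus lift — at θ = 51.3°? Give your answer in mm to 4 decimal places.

seg 1 [0°–40.1°] dwell: s stays 0.0000
seg 2 [40.1°–81°] uniform, h=10: θ=51.3° here. β=11.2, B=40.9. 10·11.2/40.9 = 2.7384 → s = 2.7384
radial distance = base radius + s = 38 + 2.7384 = 40.7384

40.7384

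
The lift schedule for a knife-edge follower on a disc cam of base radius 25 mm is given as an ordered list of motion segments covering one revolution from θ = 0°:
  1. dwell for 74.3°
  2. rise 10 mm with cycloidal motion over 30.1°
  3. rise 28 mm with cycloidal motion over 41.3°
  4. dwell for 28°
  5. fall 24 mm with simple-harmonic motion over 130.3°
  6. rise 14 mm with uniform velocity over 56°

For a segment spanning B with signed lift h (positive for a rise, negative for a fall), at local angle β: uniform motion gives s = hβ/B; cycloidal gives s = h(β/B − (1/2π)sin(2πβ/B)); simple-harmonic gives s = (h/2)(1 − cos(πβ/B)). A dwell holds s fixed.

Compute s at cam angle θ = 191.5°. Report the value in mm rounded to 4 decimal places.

seg 1 [0°–74.3°] dwell: s stays 0.0000
seg 2 [74.3°–104.4°] cycloidal, h=10: full span → s += 10 → s = 10.0000
seg 3 [104.4°–145.7°] cycloidal, h=28: full span → s += 28 → s = 38.0000
seg 4 [145.7°–173.7°] dwell: s stays 38.0000
seg 5 [173.7°–304°] simple-harmonic, h=-24: θ=191.5° here. β=17.8, B=130.3. -24/2·(1 − cos(π·0.1366)) = -1.0882 → s = 36.9118

36.9118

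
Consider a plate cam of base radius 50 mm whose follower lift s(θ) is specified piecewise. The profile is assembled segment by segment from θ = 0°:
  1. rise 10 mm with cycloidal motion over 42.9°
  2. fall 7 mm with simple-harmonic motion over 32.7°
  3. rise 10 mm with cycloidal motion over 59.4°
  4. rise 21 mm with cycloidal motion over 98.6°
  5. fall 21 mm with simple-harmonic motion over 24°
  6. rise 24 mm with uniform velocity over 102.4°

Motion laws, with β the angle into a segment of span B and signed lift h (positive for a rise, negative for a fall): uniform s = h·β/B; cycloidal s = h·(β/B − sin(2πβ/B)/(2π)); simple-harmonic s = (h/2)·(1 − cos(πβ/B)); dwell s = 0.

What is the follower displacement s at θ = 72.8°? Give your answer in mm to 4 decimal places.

seg 1 [0°–42.9°] cycloidal, h=10: full span → s += 10 → s = 10.0000
seg 2 [42.9°–75.6°] simple-harmonic, h=-7: θ=72.8° here. β=29.9, B=32.7. -7/2·(1 − cos(π·0.9144)) = -6.8741 → s = 3.1259

3.1259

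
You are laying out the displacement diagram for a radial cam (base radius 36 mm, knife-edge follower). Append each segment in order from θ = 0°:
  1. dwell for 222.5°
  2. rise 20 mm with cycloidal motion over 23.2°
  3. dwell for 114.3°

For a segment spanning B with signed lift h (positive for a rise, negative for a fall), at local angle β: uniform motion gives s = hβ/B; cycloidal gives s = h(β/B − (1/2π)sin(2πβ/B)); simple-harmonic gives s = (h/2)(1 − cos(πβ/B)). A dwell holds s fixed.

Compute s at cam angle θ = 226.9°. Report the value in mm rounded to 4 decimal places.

seg 1 [0°–222.5°] dwell: s stays 0.0000
seg 2 [222.5°–245.7°] cycloidal, h=20: θ=226.9° here. β=4.4, B=23.2. 20·(0.1897 − sin(2π·0.1897)/(2π)) = 0.8361 → s = 0.8361

0.8361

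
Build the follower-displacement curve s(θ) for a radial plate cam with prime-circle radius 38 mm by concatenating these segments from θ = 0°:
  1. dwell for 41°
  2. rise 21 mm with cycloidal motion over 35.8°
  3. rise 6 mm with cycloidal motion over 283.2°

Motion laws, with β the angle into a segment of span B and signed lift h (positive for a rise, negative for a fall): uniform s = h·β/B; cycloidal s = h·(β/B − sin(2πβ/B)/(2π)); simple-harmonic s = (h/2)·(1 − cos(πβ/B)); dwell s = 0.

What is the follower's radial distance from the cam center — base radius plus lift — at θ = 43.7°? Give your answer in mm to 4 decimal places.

seg 1 [0°–41°] dwell: s stays 0.0000
seg 2 [41°–76.8°] cycloidal, h=21: θ=43.7° here. β=2.7, B=35.8. 21·(0.0754 − sin(2π·0.0754)/(2π)) = 0.0586 → s = 0.0586
radial distance = base radius + s = 38 + 0.0586 = 38.0586

38.0586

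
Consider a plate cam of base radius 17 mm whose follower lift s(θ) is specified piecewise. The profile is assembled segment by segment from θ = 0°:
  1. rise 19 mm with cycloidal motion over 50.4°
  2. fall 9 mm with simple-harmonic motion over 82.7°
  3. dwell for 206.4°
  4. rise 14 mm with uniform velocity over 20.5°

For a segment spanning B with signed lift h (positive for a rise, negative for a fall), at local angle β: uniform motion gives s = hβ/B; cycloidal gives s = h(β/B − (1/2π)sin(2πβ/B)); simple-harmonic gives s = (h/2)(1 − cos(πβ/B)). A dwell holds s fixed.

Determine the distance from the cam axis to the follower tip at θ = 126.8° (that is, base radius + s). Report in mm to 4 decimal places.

seg 1 [0°–50.4°] cycloidal, h=19: full span → s += 19 → s = 19.0000
seg 2 [50.4°–133.1°] simple-harmonic, h=-9: θ=126.8° here. β=76.4, B=82.7. -9/2·(1 − cos(π·0.9238)) = -8.8717 → s = 10.1283
radial distance = base radius + s = 17 + 10.1283 = 27.1283

27.1283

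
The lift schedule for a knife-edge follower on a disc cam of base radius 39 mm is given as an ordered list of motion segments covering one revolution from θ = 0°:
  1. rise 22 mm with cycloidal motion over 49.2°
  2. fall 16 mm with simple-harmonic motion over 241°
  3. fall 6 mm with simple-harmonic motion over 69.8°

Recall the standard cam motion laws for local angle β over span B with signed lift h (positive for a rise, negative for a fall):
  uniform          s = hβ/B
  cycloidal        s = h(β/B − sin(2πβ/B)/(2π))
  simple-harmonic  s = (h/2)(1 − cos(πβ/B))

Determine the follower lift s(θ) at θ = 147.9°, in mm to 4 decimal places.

seg 1 [0°–49.2°] cycloidal, h=22: full span → s += 22 → s = 22.0000
seg 2 [49.2°–290.2°] simple-harmonic, h=-16: θ=147.9° here. β=98.7, B=241. -16/2·(1 − cos(π·0.4095)) = -5.7571 → s = 16.2429

16.2429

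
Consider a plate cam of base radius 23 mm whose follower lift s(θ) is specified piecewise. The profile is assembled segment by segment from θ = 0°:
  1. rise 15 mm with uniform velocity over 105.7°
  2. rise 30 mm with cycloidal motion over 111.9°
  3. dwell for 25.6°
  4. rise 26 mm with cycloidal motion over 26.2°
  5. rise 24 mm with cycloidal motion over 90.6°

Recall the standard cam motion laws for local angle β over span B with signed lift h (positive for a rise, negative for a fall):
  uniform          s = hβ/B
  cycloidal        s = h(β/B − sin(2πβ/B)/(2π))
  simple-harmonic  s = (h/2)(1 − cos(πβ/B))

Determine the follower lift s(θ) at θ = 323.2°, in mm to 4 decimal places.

seg 1 [0°–105.7°] uniform, h=15: full span → s += 15 → s = 15.0000
seg 2 [105.7°–217.6°] cycloidal, h=30: full span → s += 30 → s = 45.0000
seg 3 [217.6°–243.2°] dwell: s stays 45.0000
seg 4 [243.2°–269.4°] cycloidal, h=26: full span → s += 26 → s = 71.0000
seg 5 [269.4°–360°] cycloidal, h=24: θ=323.2° here. β=53.8, B=90.6. 24·(0.5938 − sin(2π·0.5938)/(2π)) = 16.3752 → s = 87.3752

87.3752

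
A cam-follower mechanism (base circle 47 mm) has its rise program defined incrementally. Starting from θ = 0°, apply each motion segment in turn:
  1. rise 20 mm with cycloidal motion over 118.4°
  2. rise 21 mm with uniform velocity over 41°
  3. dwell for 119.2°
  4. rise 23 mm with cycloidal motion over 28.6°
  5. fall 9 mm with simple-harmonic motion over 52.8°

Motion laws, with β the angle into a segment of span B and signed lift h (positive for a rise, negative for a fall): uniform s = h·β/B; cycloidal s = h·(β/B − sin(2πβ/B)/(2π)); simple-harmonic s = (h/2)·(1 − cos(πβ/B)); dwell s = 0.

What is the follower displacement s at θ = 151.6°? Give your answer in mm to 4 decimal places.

seg 1 [0°–118.4°] cycloidal, h=20: full span → s += 20 → s = 20.0000
seg 2 [118.4°–159.4°] uniform, h=21: θ=151.6° here. β=33.2, B=41. 21·33.2/41 = 17.0049 → s = 37.0049

37.0049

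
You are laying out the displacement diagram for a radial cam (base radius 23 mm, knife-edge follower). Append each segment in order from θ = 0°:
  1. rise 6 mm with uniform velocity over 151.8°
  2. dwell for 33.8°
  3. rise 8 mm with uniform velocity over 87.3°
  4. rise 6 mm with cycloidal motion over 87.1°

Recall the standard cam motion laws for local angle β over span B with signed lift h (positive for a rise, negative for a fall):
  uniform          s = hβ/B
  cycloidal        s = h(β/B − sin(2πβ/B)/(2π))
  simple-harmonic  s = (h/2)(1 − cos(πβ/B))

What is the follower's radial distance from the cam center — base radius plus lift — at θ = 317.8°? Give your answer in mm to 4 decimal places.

seg 1 [0°–151.8°] uniform, h=6: full span → s += 6 → s = 6.0000
seg 2 [151.8°–185.6°] dwell: s stays 6.0000
seg 3 [185.6°–272.9°] uniform, h=8: full span → s += 8 → s = 14.0000
seg 4 [272.9°–360°] cycloidal, h=6: θ=317.8° here. β=44.9, B=87.1. 6·(0.5155 − sin(2π·0.5155)/(2π)) = 3.1858 → s = 17.1858
radial distance = base radius + s = 23 + 17.1858 = 40.1858

40.1858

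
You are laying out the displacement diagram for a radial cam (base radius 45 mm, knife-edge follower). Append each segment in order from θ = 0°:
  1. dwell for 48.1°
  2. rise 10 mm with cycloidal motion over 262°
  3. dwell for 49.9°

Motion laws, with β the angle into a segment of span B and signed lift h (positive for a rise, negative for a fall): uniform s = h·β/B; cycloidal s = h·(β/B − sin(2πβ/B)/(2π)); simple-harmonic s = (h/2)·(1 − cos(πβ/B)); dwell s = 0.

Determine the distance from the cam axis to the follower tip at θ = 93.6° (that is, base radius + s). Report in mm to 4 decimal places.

seg 1 [0°–48.1°] dwell: s stays 0.0000
seg 2 [48.1°–310.1°] cycloidal, h=10: θ=93.6° here. β=45.5, B=262. 10·(0.1737 − sin(2π·0.1737)/(2π)) = 0.3247 → s = 0.3247
radial distance = base radius + s = 45 + 0.3247 = 45.3247

45.3247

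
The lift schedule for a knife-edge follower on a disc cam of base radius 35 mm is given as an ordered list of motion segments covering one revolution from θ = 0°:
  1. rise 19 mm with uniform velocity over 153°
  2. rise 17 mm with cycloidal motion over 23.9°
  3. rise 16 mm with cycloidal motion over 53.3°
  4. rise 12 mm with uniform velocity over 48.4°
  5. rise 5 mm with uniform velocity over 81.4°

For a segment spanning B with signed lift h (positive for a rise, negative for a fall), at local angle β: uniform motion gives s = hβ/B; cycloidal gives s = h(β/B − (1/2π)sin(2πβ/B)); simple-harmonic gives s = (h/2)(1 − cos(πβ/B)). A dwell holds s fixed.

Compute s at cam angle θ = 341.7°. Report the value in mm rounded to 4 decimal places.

seg 1 [0°–153°] uniform, h=19: full span → s += 19 → s = 19.0000
seg 2 [153°–176.9°] cycloidal, h=17: full span → s += 17 → s = 36.0000
seg 3 [176.9°–230.2°] cycloidal, h=16: full span → s += 16 → s = 52.0000
seg 4 [230.2°–278.6°] uniform, h=12: full span → s += 12 → s = 64.0000
seg 5 [278.6°–360°] uniform, h=5: θ=341.7° here. β=63.1, B=81.4. 5·63.1/81.4 = 3.8759 → s = 67.8759

67.8759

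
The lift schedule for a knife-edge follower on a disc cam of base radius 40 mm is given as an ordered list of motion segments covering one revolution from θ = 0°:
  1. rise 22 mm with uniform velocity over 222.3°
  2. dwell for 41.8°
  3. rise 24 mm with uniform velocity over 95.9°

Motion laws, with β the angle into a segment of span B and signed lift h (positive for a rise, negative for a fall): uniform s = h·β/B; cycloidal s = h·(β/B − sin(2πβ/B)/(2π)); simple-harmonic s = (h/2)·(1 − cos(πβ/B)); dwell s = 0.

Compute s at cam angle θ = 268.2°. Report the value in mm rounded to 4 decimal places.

seg 1 [0°–222.3°] uniform, h=22: full span → s += 22 → s = 22.0000
seg 2 [222.3°–264.1°] dwell: s stays 22.0000
seg 3 [264.1°–360°] uniform, h=24: θ=268.2° here. β=4.1, B=95.9. 24·4.1/95.9 = 1.0261 → s = 23.0261

23.0261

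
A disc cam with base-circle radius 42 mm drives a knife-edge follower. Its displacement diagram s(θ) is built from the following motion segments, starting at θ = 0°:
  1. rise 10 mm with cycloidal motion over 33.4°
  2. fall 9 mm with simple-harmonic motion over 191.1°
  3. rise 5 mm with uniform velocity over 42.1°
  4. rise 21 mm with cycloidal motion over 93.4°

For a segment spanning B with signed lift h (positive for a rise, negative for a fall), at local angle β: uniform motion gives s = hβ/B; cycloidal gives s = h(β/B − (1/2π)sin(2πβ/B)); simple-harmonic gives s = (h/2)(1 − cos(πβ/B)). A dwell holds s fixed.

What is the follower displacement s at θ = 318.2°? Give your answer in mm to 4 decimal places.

seg 1 [0°–33.4°] cycloidal, h=10: full span → s += 10 → s = 10.0000
seg 2 [33.4°–224.5°] simple-harmonic, h=-9: full span → s += -9 → s = 1.0000
seg 3 [224.5°–266.6°] uniform, h=5: full span → s += 5 → s = 6.0000
seg 4 [266.6°–360°] cycloidal, h=21: θ=318.2° here. β=51.6, B=93.4. 21·(0.5525 − sin(2π·0.5525)/(2π)) = 12.6836 → s = 18.6836

18.6836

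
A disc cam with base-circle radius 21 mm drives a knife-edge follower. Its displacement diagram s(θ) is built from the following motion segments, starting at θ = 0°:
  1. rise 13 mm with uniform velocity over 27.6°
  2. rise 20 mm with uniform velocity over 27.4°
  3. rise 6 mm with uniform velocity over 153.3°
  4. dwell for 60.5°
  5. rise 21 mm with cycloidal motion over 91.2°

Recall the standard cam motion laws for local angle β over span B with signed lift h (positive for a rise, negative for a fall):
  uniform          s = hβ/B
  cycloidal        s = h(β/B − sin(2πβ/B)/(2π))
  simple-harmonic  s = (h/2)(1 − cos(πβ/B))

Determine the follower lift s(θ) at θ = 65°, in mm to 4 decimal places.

seg 1 [0°–27.6°] uniform, h=13: full span → s += 13 → s = 13.0000
seg 2 [27.6°–55°] uniform, h=20: full span → s += 20 → s = 33.0000
seg 3 [55°–208.3°] uniform, h=6: θ=65° here. β=10, B=153.3. 6·10/153.3 = 0.3914 → s = 33.3914

33.3914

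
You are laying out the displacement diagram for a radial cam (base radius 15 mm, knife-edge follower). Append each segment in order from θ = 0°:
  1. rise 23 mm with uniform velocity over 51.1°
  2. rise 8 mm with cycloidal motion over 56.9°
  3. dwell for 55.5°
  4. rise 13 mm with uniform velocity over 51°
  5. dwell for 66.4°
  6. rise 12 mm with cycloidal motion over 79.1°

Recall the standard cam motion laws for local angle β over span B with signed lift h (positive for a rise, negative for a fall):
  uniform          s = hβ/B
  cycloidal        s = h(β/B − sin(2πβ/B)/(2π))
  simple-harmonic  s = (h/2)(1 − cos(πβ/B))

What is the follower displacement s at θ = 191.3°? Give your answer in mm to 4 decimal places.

seg 1 [0°–51.1°] uniform, h=23: full span → s += 23 → s = 23.0000
seg 2 [51.1°–108°] cycloidal, h=8: full span → s += 8 → s = 31.0000
seg 3 [108°–163.5°] dwell: s stays 31.0000
seg 4 [163.5°–214.5°] uniform, h=13: θ=191.3° here. β=27.8, B=51. 13·27.8/51 = 7.0863 → s = 38.0863

38.0863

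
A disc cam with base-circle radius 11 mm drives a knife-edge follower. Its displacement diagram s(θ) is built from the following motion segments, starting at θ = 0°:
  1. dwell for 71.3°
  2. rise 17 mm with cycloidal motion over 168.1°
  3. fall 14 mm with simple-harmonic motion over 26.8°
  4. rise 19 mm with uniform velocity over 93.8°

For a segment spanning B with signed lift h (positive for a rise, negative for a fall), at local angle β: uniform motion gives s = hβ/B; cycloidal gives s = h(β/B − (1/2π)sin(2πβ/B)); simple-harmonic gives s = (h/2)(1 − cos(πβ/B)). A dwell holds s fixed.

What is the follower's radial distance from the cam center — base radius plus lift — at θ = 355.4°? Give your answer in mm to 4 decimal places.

seg 1 [0°–71.3°] dwell: s stays 0.0000
seg 2 [71.3°–239.4°] cycloidal, h=17: full span → s += 17 → s = 17.0000
seg 3 [239.4°–266.2°] simple-harmonic, h=-14: full span → s += -14 → s = 3.0000
seg 4 [266.2°–360°] uniform, h=19: θ=355.4° here. β=89.2, B=93.8. 19·89.2/93.8 = 18.0682 → s = 21.0682
radial distance = base radius + s = 11 + 21.0682 = 32.0682

32.0682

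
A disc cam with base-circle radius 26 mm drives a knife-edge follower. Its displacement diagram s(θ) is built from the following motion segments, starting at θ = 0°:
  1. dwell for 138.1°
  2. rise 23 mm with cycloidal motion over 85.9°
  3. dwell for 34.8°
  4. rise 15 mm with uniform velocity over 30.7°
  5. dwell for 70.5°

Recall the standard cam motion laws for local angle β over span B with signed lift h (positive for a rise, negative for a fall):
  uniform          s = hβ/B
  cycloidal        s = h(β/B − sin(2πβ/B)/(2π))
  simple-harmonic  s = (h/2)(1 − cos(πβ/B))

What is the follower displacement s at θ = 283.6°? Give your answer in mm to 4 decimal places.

seg 1 [0°–138.1°] dwell: s stays 0.0000
seg 2 [138.1°–224°] cycloidal, h=23: full span → s += 23 → s = 23.0000
seg 3 [224°–258.8°] dwell: s stays 23.0000
seg 4 [258.8°–289.5°] uniform, h=15: θ=283.6° here. β=24.8, B=30.7. 15·24.8/30.7 = 12.1173 → s = 35.1173

35.1173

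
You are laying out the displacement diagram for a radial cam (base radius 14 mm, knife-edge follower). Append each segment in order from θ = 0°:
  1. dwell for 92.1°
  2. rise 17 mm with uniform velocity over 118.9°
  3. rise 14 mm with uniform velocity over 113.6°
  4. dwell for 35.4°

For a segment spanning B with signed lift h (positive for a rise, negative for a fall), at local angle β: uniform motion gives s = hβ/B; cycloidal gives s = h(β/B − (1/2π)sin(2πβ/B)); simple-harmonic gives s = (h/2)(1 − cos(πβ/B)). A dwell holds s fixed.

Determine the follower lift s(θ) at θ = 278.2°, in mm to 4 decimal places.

seg 1 [0°–92.1°] dwell: s stays 0.0000
seg 2 [92.1°–211°] uniform, h=17: full span → s += 17 → s = 17.0000
seg 3 [211°–324.6°] uniform, h=14: θ=278.2° here. β=67.2, B=113.6. 14·67.2/113.6 = 8.2817 → s = 25.2817

25.2817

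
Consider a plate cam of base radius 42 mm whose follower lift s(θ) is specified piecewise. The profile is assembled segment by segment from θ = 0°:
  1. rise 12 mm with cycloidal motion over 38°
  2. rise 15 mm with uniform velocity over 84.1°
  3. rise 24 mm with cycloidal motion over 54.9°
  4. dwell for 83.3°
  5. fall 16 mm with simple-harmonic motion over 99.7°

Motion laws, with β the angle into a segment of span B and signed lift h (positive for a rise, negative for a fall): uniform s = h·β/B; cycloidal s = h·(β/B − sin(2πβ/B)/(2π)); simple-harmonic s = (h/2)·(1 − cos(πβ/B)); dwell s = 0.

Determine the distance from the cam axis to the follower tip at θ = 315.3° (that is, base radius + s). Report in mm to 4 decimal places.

seg 1 [0°–38°] cycloidal, h=12: full span → s += 12 → s = 12.0000
seg 2 [38°–122.1°] uniform, h=15: full span → s += 15 → s = 27.0000
seg 3 [122.1°–177°] cycloidal, h=24: full span → s += 24 → s = 51.0000
seg 4 [177°–260.3°] dwell: s stays 51.0000
seg 5 [260.3°–360°] simple-harmonic, h=-16: θ=315.3° here. β=55, B=99.7. -16/2·(1 − cos(π·0.5517)) = -9.2925 → s = 41.7075
radial distance = base radius + s = 42 + 41.7075 = 83.7075

83.7075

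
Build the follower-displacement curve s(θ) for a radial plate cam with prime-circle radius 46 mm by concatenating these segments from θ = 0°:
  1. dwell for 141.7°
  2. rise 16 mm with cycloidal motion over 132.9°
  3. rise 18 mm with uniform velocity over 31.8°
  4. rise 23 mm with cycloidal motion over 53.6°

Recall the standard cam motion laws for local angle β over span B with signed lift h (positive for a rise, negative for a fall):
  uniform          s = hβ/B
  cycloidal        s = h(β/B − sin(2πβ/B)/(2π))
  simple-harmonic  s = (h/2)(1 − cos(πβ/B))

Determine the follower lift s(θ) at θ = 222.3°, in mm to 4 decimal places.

seg 1 [0°–141.7°] dwell: s stays 0.0000
seg 2 [141.7°–274.6°] cycloidal, h=16: θ=222.3° here. β=80.6, B=132.9. 16·(0.6065 − sin(2π·0.6065)/(2π)) = 11.2828 → s = 11.2828

11.2828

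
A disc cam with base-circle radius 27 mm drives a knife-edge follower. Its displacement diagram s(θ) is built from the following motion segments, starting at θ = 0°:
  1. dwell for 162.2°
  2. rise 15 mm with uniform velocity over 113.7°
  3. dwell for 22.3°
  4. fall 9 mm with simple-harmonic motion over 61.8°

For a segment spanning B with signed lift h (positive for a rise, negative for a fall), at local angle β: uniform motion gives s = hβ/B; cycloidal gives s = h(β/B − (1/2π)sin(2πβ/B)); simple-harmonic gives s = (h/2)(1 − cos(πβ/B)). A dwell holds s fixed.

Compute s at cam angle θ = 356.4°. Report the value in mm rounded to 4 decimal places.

seg 1 [0°–162.2°] dwell: s stays 0.0000
seg 2 [162.2°–275.9°] uniform, h=15: full span → s += 15 → s = 15.0000
seg 3 [275.9°–298.2°] dwell: s stays 15.0000
seg 4 [298.2°–360°] simple-harmonic, h=-9: θ=356.4° here. β=58.2, B=61.8. -9/2·(1 − cos(π·0.9417)) = -8.9249 → s = 6.0751

6.0751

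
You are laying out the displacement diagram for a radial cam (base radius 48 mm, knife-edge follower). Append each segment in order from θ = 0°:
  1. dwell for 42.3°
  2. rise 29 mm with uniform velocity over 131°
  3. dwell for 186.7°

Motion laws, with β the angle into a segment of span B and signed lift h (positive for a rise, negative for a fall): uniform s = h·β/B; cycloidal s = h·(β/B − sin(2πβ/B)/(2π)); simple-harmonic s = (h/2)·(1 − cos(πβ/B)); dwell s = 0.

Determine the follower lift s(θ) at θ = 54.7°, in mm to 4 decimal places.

seg 1 [0°–42.3°] dwell: s stays 0.0000
seg 2 [42.3°–173.3°] uniform, h=29: θ=54.7° here. β=12.4, B=131. 29·12.4/131 = 2.7450 → s = 2.7450

2.7450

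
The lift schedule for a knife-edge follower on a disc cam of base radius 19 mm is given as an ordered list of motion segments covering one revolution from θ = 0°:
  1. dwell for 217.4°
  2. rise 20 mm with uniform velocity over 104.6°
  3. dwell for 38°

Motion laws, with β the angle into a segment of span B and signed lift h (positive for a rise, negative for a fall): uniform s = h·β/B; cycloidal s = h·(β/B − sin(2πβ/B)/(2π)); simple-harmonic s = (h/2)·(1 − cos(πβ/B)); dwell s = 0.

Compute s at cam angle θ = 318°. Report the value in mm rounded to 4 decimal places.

seg 1 [0°–217.4°] dwell: s stays 0.0000
seg 2 [217.4°–322°] uniform, h=20: θ=318° here. β=100.6, B=104.6. 20·100.6/104.6 = 19.2352 → s = 19.2352

19.2352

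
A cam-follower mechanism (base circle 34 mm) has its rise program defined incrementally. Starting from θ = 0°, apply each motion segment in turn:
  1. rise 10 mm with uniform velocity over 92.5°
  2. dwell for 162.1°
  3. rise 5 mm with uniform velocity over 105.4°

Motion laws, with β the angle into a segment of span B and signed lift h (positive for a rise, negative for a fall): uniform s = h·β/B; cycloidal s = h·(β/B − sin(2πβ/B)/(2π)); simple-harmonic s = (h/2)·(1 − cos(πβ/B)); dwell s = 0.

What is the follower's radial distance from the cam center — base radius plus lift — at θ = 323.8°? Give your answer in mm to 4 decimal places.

seg 1 [0°–92.5°] uniform, h=10: full span → s += 10 → s = 10.0000
seg 2 [92.5°–254.6°] dwell: s stays 10.0000
seg 3 [254.6°–360°] uniform, h=5: θ=323.8° here. β=69.2, B=105.4. 5·69.2/105.4 = 3.2827 → s = 13.2827
radial distance = base radius + s = 34 + 13.2827 = 47.2827

47.2827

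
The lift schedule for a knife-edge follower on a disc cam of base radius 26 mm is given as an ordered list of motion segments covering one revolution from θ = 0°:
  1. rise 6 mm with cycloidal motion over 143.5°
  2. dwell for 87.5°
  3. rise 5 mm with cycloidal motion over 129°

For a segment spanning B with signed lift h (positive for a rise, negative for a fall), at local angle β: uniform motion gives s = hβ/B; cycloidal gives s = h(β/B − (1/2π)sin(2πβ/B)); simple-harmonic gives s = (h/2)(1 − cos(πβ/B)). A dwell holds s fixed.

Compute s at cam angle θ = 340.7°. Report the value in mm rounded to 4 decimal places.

seg 1 [0°–143.5°] cycloidal, h=6: full span → s += 6 → s = 6.0000
seg 2 [143.5°–231°] dwell: s stays 6.0000
seg 3 [231°–360°] cycloidal, h=5: θ=340.7° here. β=109.7, B=129. 5·(0.8504 − sin(2π·0.8504)/(2π)) = 4.8946 → s = 10.8946

10.8946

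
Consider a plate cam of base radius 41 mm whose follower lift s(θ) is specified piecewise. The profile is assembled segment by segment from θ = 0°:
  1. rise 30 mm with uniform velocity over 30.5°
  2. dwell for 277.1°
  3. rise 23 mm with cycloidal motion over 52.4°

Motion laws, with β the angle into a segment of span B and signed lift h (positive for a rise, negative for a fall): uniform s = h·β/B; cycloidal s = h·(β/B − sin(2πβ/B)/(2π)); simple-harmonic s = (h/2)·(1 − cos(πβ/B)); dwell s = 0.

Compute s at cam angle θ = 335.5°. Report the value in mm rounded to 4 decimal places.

seg 1 [0°–30.5°] uniform, h=30: full span → s += 30 → s = 30.0000
seg 2 [30.5°–307.6°] dwell: s stays 30.0000
seg 3 [307.6°–360°] cycloidal, h=23: θ=335.5° here. β=27.9, B=52.4. 23·(0.5324 − sin(2π·0.5324)/(2π)) = 12.9872 → s = 42.9872

42.9872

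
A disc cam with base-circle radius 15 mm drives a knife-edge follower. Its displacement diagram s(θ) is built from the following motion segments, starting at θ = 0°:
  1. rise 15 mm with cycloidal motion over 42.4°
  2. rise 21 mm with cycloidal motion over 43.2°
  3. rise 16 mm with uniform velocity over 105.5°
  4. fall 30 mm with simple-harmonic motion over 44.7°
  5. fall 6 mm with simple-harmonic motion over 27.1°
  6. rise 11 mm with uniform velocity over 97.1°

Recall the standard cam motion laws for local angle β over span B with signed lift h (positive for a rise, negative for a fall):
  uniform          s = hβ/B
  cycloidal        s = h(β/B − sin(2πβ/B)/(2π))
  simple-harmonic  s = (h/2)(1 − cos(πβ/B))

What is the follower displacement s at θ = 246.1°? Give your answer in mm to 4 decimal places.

seg 1 [0°–42.4°] cycloidal, h=15: full span → s += 15 → s = 15.0000
seg 2 [42.4°–85.6°] cycloidal, h=21: full span → s += 21 → s = 36.0000
seg 3 [85.6°–191.1°] uniform, h=16: full span → s += 16 → s = 52.0000
seg 4 [191.1°–235.8°] simple-harmonic, h=-30: full span → s += -30 → s = 22.0000
seg 5 [235.8°–262.9°] simple-harmonic, h=-6: θ=246.1° here. β=10.3, B=27.1. -6/2·(1 − cos(π·0.3801)) = -1.8963 → s = 20.1037

20.1037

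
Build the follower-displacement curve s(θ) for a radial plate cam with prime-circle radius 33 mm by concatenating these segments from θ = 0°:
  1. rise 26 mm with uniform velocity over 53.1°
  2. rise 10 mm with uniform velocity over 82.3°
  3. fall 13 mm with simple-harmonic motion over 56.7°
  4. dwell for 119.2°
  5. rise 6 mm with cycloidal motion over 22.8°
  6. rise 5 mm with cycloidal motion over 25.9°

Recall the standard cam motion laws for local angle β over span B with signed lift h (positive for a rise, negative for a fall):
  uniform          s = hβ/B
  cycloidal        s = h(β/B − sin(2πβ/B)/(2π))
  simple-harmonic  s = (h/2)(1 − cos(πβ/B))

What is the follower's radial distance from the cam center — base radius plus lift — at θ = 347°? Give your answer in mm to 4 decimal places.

seg 1 [0°–53.1°] uniform, h=26: full span → s += 26 → s = 26.0000
seg 2 [53.1°–135.4°] uniform, h=10: full span → s += 10 → s = 36.0000
seg 3 [135.4°–192.1°] simple-harmonic, h=-13: full span → s += -13 → s = 23.0000
seg 4 [192.1°–311.3°] dwell: s stays 23.0000
seg 5 [311.3°–334.1°] cycloidal, h=6: full span → s += 6 → s = 29.0000
seg 6 [334.1°–360°] cycloidal, h=5: θ=347° here. β=12.9, B=25.9. 5·(0.4981 − sin(2π·0.4981)/(2π)) = 2.4807 → s = 31.4807
radial distance = base radius + s = 33 + 31.4807 = 64.4807

64.4807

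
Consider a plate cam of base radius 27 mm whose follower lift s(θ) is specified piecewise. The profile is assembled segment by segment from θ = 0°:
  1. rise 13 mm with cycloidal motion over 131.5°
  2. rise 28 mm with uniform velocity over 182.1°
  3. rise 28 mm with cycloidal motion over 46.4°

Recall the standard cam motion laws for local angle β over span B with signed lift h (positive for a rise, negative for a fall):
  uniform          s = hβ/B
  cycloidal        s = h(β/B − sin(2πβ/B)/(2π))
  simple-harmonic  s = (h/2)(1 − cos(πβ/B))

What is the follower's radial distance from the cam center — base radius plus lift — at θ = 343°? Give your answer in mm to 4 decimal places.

seg 1 [0°–131.5°] cycloidal, h=13: full span → s += 13 → s = 13.0000
seg 2 [131.5°–313.6°] uniform, h=28: full span → s += 28 → s = 41.0000
seg 3 [313.6°–360°] cycloidal, h=28: θ=343° here. β=29.4, B=46.4. 28·(0.6336 − sin(2π·0.6336)/(2π)) = 21.0585 → s = 62.0585
radial distance = base radius + s = 27 + 62.0585 = 89.0585

89.0585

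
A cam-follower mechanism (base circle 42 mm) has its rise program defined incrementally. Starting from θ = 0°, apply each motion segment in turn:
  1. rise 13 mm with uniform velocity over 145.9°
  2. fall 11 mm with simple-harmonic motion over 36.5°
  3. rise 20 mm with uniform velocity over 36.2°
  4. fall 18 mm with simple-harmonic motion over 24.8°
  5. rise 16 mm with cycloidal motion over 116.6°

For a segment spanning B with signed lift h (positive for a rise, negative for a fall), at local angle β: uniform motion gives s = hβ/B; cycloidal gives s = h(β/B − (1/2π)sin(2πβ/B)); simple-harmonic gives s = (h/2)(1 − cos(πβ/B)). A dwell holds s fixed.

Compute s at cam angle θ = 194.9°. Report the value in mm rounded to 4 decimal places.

seg 1 [0°–145.9°] uniform, h=13: full span → s += 13 → s = 13.0000
seg 2 [145.9°–182.4°] simple-harmonic, h=-11: full span → s += -11 → s = 2.0000
seg 3 [182.4°–218.6°] uniform, h=20: θ=194.9° here. β=12.5, B=36.2. 20·12.5/36.2 = 6.9061 → s = 8.9061

8.9061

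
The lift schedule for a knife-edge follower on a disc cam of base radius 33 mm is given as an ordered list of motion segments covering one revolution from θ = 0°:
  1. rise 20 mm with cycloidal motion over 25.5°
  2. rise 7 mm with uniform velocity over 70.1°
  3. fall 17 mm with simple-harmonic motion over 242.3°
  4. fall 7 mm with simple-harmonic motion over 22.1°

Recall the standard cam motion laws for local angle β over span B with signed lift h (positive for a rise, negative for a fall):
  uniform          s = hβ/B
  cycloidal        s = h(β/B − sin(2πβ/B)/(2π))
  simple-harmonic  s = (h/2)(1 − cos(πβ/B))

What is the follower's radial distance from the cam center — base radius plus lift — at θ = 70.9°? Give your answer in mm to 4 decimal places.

seg 1 [0°–25.5°] cycloidal, h=20: full span → s += 20 → s = 20.0000
seg 2 [25.5°–95.6°] uniform, h=7: θ=70.9° here. β=45.4, B=70.1. 7·45.4/70.1 = 4.5335 → s = 24.5335
radial distance = base radius + s = 33 + 24.5335 = 57.5335

57.5335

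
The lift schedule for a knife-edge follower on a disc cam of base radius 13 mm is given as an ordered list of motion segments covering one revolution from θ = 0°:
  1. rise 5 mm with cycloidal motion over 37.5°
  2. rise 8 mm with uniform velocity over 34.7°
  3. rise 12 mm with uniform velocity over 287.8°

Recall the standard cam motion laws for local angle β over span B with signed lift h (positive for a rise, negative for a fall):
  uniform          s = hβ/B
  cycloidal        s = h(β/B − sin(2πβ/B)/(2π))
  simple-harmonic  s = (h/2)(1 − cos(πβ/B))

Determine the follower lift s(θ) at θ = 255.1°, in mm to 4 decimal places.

seg 1 [0°–37.5°] cycloidal, h=5: full span → s += 5 → s = 5.0000
seg 2 [37.5°–72.2°] uniform, h=8: full span → s += 8 → s = 13.0000
seg 3 [72.2°–360°] uniform, h=12: θ=255.1° here. β=182.9, B=287.8. 12·182.9/287.8 = 7.6261 → s = 20.6261

20.6261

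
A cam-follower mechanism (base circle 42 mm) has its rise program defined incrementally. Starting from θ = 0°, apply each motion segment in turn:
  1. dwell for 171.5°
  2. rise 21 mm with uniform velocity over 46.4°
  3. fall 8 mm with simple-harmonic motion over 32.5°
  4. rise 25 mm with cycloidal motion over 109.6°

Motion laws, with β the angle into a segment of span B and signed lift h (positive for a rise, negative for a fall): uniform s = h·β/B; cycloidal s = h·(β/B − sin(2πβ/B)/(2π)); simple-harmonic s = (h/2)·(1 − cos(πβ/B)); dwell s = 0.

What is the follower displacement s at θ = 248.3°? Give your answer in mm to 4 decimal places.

seg 1 [0°–171.5°] dwell: s stays 0.0000
seg 2 [171.5°–217.9°] uniform, h=21: full span → s += 21 → s = 21.0000
seg 3 [217.9°–250.4°] simple-harmonic, h=-8: θ=248.3° here. β=30.4, B=32.5. -8/2·(1 − cos(π·0.9354)) = -7.9179 → s = 13.0821

13.0821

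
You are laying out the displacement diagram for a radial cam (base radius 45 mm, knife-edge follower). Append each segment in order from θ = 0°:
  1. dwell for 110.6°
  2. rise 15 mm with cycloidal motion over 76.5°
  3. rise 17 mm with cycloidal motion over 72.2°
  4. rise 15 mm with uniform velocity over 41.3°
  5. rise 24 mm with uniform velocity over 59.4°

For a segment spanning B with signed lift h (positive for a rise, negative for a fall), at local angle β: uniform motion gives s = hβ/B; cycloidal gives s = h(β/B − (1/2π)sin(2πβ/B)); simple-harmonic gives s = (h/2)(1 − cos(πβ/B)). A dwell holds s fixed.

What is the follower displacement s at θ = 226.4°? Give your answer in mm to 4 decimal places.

seg 1 [0°–110.6°] dwell: s stays 0.0000
seg 2 [110.6°–187.1°] cycloidal, h=15: full span → s += 15 → s = 15.0000
seg 3 [187.1°–259.3°] cycloidal, h=17: θ=226.4° here. β=39.3, B=72.2. 17·(0.5443 − sin(2π·0.5443)/(2π)) = 9.9972 → s = 24.9972

24.9972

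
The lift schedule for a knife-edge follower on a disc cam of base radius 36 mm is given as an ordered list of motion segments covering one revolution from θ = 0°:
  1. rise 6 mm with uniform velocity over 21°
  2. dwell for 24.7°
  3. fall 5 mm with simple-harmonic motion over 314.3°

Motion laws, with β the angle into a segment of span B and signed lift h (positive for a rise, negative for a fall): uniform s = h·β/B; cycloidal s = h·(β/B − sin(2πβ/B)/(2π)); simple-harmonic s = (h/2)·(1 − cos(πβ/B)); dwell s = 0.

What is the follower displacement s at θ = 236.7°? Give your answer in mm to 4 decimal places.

seg 1 [0°–21°] uniform, h=6: full span → s += 6 → s = 6.0000
seg 2 [21°–45.7°] dwell: s stays 6.0000
seg 3 [45.7°–360°] simple-harmonic, h=-5: θ=236.7° here. β=191, B=314.3. -5/2·(1 − cos(π·0.6077)) = -3.3298 → s = 2.6702

2.6702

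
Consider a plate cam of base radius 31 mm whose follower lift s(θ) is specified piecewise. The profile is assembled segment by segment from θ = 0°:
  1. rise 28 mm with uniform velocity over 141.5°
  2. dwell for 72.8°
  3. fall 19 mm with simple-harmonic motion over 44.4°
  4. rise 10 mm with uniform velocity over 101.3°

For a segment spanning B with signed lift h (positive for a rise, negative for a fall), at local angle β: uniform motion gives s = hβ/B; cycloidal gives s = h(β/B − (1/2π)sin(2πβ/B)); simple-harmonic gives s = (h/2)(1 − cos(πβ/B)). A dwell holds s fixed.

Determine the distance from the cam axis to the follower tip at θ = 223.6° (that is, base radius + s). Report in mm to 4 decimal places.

seg 1 [0°–141.5°] uniform, h=28: full span → s += 28 → s = 28.0000
seg 2 [141.5°–214.3°] dwell: s stays 28.0000
seg 3 [214.3°–258.7°] simple-harmonic, h=-19: θ=223.6° here. β=9.3, B=44.4. -19/2·(1 − cos(π·0.2095)) = -1.9837 → s = 26.0163
radial distance = base radius + s = 31 + 26.0163 = 57.0163

57.0163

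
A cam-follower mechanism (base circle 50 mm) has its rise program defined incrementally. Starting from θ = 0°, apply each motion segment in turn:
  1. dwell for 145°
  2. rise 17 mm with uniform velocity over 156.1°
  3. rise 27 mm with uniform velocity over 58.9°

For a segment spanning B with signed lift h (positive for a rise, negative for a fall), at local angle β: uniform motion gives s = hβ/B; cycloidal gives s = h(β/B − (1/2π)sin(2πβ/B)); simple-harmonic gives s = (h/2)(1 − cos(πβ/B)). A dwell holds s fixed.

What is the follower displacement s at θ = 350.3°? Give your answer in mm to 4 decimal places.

seg 1 [0°–145°] dwell: s stays 0.0000
seg 2 [145°–301.1°] uniform, h=17: full span → s += 17 → s = 17.0000
seg 3 [301.1°–360°] uniform, h=27: θ=350.3° here. β=49.2, B=58.9. 27·49.2/58.9 = 22.5535 → s = 39.5535

39.5535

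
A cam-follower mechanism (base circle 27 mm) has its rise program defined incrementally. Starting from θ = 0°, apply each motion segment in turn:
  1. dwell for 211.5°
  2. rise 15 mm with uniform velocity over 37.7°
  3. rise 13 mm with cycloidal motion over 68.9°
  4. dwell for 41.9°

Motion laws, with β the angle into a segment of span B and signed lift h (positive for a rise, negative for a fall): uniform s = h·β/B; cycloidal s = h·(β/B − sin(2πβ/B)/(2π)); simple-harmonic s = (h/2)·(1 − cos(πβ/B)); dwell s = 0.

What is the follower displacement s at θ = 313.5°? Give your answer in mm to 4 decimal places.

seg 1 [0°–211.5°] dwell: s stays 0.0000
seg 2 [211.5°–249.2°] uniform, h=15: full span → s += 15 → s = 15.0000
seg 3 [249.2°–318.1°] cycloidal, h=13: θ=313.5° here. β=64.3, B=68.9. 13·(0.9332 − sin(2π·0.9332)/(2π)) = 12.9748 → s = 27.9748

27.9748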